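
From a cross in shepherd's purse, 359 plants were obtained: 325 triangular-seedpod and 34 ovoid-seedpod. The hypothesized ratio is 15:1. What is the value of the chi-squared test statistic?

Under the 15:1 hypothesis (Σ ratio = 16, N = 359):
  triangular-seedpod: 359 × 15/16 = 336.5625
  ovoid-seedpod: 359 × 1/16 = 22.4375
χ² = Σ (O − E)² / E
  triangular-seedpod: (325 − 336.5625)² / 336.5625 = 0.3972
  ovoid-seedpod: (34 − 22.4375)² / 22.4375 = 5.9584
χ² = 0.3972 + 5.9584 = 6.3556 ≈ 6.356

6.356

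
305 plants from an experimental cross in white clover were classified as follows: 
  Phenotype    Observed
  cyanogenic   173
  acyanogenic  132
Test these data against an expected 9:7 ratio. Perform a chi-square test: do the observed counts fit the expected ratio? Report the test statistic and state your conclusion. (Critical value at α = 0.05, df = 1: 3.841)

Expected counts for N = 305 under a 9:7 ratio (total parts = 16):
  cyanogenic: 305 × 9/16 = 171.5625
  acyanogenic: 305 × 7/16 = 133.4375
χ² = Σ (O − E)² / E
  cyanogenic: (173 − 171.5625)² / 171.5625 = 0.0120
  acyanogenic: (132 − 133.4375)² / 133.4375 = 0.0155
χ² = 0.0120 + 0.0155 = 0.0275 ≈ 0.028
Degrees of freedom = 2 − 1 = 1; critical value at α = 0.05 is 3.841.
Since 0.028 < 3.841, we fail to reject the null hypothesis — the data are consistent with the 9:7 ratio.

0.028; consistent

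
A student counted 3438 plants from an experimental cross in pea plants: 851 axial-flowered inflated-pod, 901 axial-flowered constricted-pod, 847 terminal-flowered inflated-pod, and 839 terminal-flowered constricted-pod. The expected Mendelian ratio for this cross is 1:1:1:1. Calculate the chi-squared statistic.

Under the 1:1:1:1 hypothesis (Σ ratio = 4, N = 3438):
  axial-flowered inflated-pod: 3438 × 1/4 = 859.5
  axial-flowered constricted-pod: 3438 × 1/4 = 859.5
  terminal-flowered inflated-pod: 3438 × 1/4 = 859.5
  terminal-flowered constricted-pod: 3438 × 1/4 = 859.5
χ² = Σ (O − E)² / E
  axial-flowered inflated-pod: (851 − 859.5)² / 859.5 = 0.0841
  axial-flowered constricted-pod: (901 − 859.5)² / 859.5 = 2.0038
  terminal-flowered inflated-pod: (847 − 859.5)² / 859.5 = 0.1818
  terminal-flowered constricted-pod: (839 − 859.5)² / 859.5 = 0.4889
χ² = 0.0841 + 2.0038 + 0.1818 + 0.4889 = 2.7586 ≈ 2.759

2.759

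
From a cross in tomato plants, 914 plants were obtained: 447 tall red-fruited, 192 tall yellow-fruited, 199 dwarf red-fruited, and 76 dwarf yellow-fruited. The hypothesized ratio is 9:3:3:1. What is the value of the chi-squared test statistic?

21.936

The 9:3:3:1 ratio has 16 parts, so with N = 914 the expected counts are:
  tall red-fruited: 914 × 9/16 = 514.125
  tall yellow-fruited: 914 × 3/16 = 171.375
  dwarf red-fruited: 914 × 3/16 = 171.375
  dwarf yellow-fruited: 914 × 1/16 = 57.125
χ² = Σ (O − E)² / E
  tall red-fruited: (447 − 514.125)² / 514.125 = 8.7639
  tall yellow-fruited: (192 − 171.375)² / 171.375 = 2.4822
  dwarf red-fruited: (199 − 171.375)² / 171.375 = 4.4530
  dwarf yellow-fruited: (76 − 57.125)² / 57.125 = 6.2366
χ² = 8.7639 + 2.4822 + 4.4530 + 6.2366 = 21.9357 ≈ 21.936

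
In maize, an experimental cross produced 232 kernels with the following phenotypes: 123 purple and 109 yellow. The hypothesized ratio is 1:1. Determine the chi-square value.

Expected counts for N = 232 under a 1:1 ratio (total parts = 2):
  purple: 232 × 1/2 = 116
  yellow: 232 × 1/2 = 116
χ² = Σ (O − E)² / E
  purple: (123 − 116)² / 116 = 0.4224
  yellow: (109 − 116)² / 116 = 0.4224
χ² = 0.4224 + 0.4224 = 0.8448 ≈ 0.845

0.845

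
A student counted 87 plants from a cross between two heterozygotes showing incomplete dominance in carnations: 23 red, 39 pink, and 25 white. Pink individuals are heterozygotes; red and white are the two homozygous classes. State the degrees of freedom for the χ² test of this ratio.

With incomplete dominance, a heterozygote × heterozygote cross gives a 1:2:1 phenotypic ratio.
A goodness-of-fit test with 3 phenotype classes has df = 3 − 1 = 2.

2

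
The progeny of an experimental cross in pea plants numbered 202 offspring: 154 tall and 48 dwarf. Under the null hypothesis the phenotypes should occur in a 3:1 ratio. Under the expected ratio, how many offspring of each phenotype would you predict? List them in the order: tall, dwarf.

151.5, 50.5

The 3:1 ratio has 4 parts, so with N = 202 the expected counts are:
  tall: 202 × 3/4 = 151.5
  dwarf: 202 × 1/4 = 50.5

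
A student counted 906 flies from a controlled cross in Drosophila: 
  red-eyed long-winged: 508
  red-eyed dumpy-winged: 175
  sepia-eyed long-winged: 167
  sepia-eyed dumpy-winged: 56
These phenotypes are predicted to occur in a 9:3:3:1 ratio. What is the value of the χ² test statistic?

Expected counts for N = 906 under a 9:3:3:1 ratio (total parts = 16):
  red-eyed long-winged: 906 × 9/16 = 509.625
  red-eyed dumpy-winged: 906 × 3/16 = 169.875
  sepia-eyed long-winged: 906 × 3/16 = 169.875
  sepia-eyed dumpy-winged: 906 × 1/16 = 56.625
χ² = Σ (O − E)² / E
  red-eyed long-winged: (508 − 509.625)² / 509.625 = 0.0052
  red-eyed dumpy-winged: (175 − 169.875)² / 169.875 = 0.1546
  sepia-eyed long-winged: (167 − 169.875)² / 169.875 = 0.0487
  sepia-eyed dumpy-winged: (56 − 56.625)² / 56.625 = 0.0069
χ² = 0.0052 + 0.1546 + 0.0487 + 0.0069 = 0.2154 ≈ 0.215

0.215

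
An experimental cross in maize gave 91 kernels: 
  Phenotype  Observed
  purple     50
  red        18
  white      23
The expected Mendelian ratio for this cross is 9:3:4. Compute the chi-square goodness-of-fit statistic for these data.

0.082

Under the 9:3:4 hypothesis (Σ ratio = 16, N = 91):
  purple: 91 × 9/16 = 51.1875
  red: 91 × 3/16 = 17.0625
  white: 91 × 4/16 = 22.75
χ² = Σ (O − E)² / E
  purple: (50 − 51.1875)² / 51.1875 = 0.0275
  red: (18 − 17.0625)² / 17.0625 = 0.0515
  white: (23 − 22.75)² / 22.75 = 0.0027
χ² = 0.0275 + 0.0515 + 0.0027 = 0.0817 ≈ 0.082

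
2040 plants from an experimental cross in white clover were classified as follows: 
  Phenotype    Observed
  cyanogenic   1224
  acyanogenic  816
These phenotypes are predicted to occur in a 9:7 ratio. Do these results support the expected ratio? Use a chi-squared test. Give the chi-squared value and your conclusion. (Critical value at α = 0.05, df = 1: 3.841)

11.657; not consistent

Total ratio parts = 16. Expected numbers out of 2040:
  cyanogenic: 2040 × 9/16 = 1147.5
  acyanogenic: 2040 × 7/16 = 892.5
χ² = Σ (O − E)² / E
  cyanogenic: (1224 − 1147.5)² / 1147.5 = 5.1000
  acyanogenic: (816 − 892.5)² / 892.5 = 6.5571
χ² = 5.1000 + 6.5571 = 11.6571 ≈ 11.657
Degrees of freedom = 2 − 1 = 1; critical value at α = 0.05 is 3.841.
Since 11.657 > 3.841, we reject the null hypothesis — the data do not fit the 9:7 ratio.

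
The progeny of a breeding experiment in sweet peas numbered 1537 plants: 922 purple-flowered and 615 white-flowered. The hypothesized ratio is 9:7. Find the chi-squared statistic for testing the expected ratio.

8.722

The 9:7 ratio has 16 parts, so with N = 1537 the expected counts are:
  purple-flowered: 1537 × 9/16 = 864.5625
  white-flowered: 1537 × 7/16 = 672.4375
χ² = Σ (O − E)² / E
  purple-flowered: (922 − 864.5625)² / 864.5625 = 3.8159
  white-flowered: (615 − 672.4375)² / 672.4375 = 4.9061
χ² = 3.8159 + 4.9061 = 8.722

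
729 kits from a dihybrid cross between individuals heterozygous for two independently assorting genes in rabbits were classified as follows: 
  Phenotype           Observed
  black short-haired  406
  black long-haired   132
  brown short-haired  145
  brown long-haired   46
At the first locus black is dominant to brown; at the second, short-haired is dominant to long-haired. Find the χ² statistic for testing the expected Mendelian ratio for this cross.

A dihybrid F₂ with independent assortment and complete dominance at both loci gives a 9:3:3:1 phenotypic ratio.
The 9:3:3:1 ratio has 16 parts, so with N = 729 the expected counts are:
  black short-haired: 729 × 9/16 = 410.0625
  black long-haired: 729 × 3/16 = 136.6875
  brown short-haired: 729 × 3/16 = 136.6875
  brown long-haired: 729 × 1/16 = 45.5625
χ² = Σ (O − E)² / E
  black short-haired: (406 − 410.0625)² / 410.0625 = 0.0402
  black long-haired: (132 − 136.6875)² / 136.6875 = 0.1608
  brown short-haired: (145 − 136.6875)² / 136.6875 = 0.5055
  brown long-haired: (46 − 45.5625)² / 45.5625 = 0.0042
χ² = 0.0402 + 0.1608 + 0.5055 + 0.0042 = 0.7107 ≈ 0.711

0.711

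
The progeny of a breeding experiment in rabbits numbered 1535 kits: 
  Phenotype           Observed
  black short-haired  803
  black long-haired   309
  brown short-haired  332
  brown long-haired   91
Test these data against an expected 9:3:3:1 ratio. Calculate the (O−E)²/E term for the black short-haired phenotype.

Total ratio parts = 16. Expected numbers out of 1535:
  black short-haired: 1535 × 9/16 = 863.4375
  black long-haired: 1535 × 3/16 = 287.8125
  brown short-haired: 1535 × 3/16 = 287.8125
  brown long-haired: 1535 × 1/16 = 95.9375
Contribution of black short-haired: (803 − 863.4375)² / 863.4375 = 4.2304

4.230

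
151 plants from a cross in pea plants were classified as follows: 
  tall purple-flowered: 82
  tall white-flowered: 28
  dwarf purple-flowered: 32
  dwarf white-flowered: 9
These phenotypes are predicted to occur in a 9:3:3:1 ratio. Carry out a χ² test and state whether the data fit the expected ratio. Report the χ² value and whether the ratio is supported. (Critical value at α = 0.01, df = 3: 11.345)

Expected counts for N = 151 under a 9:3:3:1 ratio (total parts = 16):
  tall purple-flowered: 151 × 9/16 = 84.9375
  tall white-flowered: 151 × 3/16 = 28.3125
  dwarf purple-flowered: 151 × 3/16 = 28.3125
  dwarf white-flowered: 151 × 1/16 = 9.4375
χ² = Σ (O − E)² / E
  tall purple-flowered: (82 − 84.9375)² / 84.9375 = 0.1016
  tall white-flowered: (28 − 28.3125)² / 28.3125 = 0.0034
  dwarf purple-flowered: (32 − 28.3125)² / 28.3125 = 0.4803
  dwarf white-flowered: (9 − 9.4375)² / 9.4375 = 0.0203
χ² = 0.1016 + 0.0034 + 0.4803 + 0.0203 = 0.6056 ≈ 0.606
Degrees of freedom = 4 − 1 = 3; critical value at α = 0.01 is 11.345.
Since 0.606 < 11.345, we fail to reject the null hypothesis — the data are consistent with the 9:3:3:1 ratio.

0.606; consistent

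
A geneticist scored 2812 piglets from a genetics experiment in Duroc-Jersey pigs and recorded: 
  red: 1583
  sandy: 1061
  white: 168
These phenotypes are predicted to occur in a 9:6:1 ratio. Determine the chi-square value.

0.383

Expected counts for N = 2812 under a 9:6:1 ratio (total parts = 16):
  red: 2812 × 9/16 = 1581.75
  sandy: 2812 × 6/16 = 1054.5
  white: 2812 × 1/16 = 175.75
χ² = Σ (O − E)² / E
  red: (1583 − 1581.75)² / 1581.75 = 0.0010
  sandy: (1061 − 1054.5)² / 1054.5 = 0.0401
  white: (168 − 175.75)² / 175.75 = 0.3417
χ² = 0.0010 + 0.0401 + 0.3417 = 0.3828 ≈ 0.383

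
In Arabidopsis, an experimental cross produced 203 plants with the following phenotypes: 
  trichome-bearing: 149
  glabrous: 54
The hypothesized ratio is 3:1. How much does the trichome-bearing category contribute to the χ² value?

0.069

Total ratio parts = 4. Expected numbers out of 203:
  trichome-bearing: 203 × 3/4 = 152.25
  glabrous: 203 × 1/4 = 50.75
Contribution of trichome-bearing: (149 − 152.25)² / 152.25 = 0.0694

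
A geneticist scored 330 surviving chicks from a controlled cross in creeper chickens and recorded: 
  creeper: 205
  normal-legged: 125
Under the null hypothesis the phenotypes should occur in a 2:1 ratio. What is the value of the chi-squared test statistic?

The 2:1 ratio has 3 parts, so with N = 330 the expected counts are:
  creeper: 330 × 2/3 = 220
  normal-legged: 330 × 1/3 = 110
χ² = Σ (O − E)² / E
  creeper: (205 − 220)² / 220 = 1.0227
  normal-legged: (125 − 110)² / 110 = 2.0455
χ² = 1.0227 + 2.0455 = 3.0682 ≈ 3.068

3.068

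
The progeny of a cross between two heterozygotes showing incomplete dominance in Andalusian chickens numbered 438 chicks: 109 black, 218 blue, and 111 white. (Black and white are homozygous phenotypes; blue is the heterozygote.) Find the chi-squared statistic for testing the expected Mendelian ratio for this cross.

0.027

With incomplete dominance, a heterozygote × heterozygote cross gives a 1:2:1 phenotypic ratio.
Total ratio parts = 4. Expected numbers out of 438:
  black: 438 × 1/4 = 109.5
  blue: 438 × 2/4 = 219
  white: 438 × 1/4 = 109.5
χ² = Σ (O − E)² / E
  black: (109 − 109.5)² / 109.5 = 0.0023
  blue: (218 − 219)² / 219 = 0.0046
  white: (111 − 109.5)² / 109.5 = 0.0205
χ² = 0.0023 + 0.0046 + 0.0205 = 0.0274 ≈ 0.027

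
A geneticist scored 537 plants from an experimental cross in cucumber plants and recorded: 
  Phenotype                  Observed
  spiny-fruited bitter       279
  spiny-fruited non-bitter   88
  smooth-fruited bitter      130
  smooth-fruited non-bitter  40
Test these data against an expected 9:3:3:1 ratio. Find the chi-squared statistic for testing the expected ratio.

Under the 9:3:3:1 hypothesis (Σ ratio = 16, N = 537):
  spiny-fruited bitter: 537 × 9/16 = 302.0625
  spiny-fruited non-bitter: 537 × 3/16 = 100.6875
  smooth-fruited bitter: 537 × 3/16 = 100.6875
  smooth-fruited non-bitter: 537 × 1/16 = 33.5625
χ² = Σ (O − E)² / E
  spiny-fruited bitter: (279 − 302.0625)² / 302.0625 = 1.7608
  spiny-fruited non-bitter: (88 − 100.6875)² / 100.6875 = 1.5987
  smooth-fruited bitter: (130 − 100.6875)² / 100.6875 = 8.5336
  smooth-fruited non-bitter: (40 − 33.5625)² / 33.5625 = 1.2348
χ² = 1.7608 + 1.5987 + 8.5336 + 1.2348 = 13.1279 ≈ 13.128

13.128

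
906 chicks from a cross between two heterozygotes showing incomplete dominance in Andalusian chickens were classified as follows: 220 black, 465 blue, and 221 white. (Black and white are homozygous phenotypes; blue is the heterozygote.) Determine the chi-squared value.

With incomplete dominance, a heterozygote × heterozygote cross gives a 1:2:1 phenotypic ratio.
Under the 1:2:1 hypothesis (Σ ratio = 4, N = 906):
  black: 906 × 1/4 = 226.5
  blue: 906 × 2/4 = 453
  white: 906 × 1/4 = 226.5
χ² = Σ (O − E)² / E
  black: (220 − 226.5)² / 226.5 = 0.1865
  blue: (465 − 453)² / 453 = 0.3179
  white: (221 − 226.5)² / 226.5 = 0.1336
χ² = 0.1865 + 0.3179 + 0.1336 = 0.638

0.638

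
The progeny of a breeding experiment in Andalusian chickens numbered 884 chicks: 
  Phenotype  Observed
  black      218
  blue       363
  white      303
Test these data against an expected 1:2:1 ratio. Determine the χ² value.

44.586

Expected counts for N = 884 under a 1:2:1 ratio (total parts = 4):
  black: 884 × 1/4 = 221
  blue: 884 × 2/4 = 442
  white: 884 × 1/4 = 221
χ² = Σ (O − E)² / E
  black: (218 − 221)² / 221 = 0.0407
  blue: (363 − 442)² / 442 = 14.1199
  white: (303 − 221)² / 221 = 30.4253
χ² = 0.0407 + 14.1199 + 30.4253 = 44.5859 ≈ 44.586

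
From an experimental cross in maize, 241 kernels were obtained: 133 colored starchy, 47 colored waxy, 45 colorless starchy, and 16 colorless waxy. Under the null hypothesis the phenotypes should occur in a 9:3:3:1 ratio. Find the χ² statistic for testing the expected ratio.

Expected counts for N = 241 under a 9:3:3:1 ratio (total parts = 16):
  colored starchy: 241 × 9/16 = 135.5625
  colored waxy: 241 × 3/16 = 45.1875
  colorless starchy: 241 × 3/16 = 45.1875
  colorless waxy: 241 × 1/16 = 15.0625
χ² = Σ (O − E)² / E
  colored starchy: (133 − 135.5625)² / 135.5625 = 0.0484
  colored waxy: (47 − 45.1875)² / 45.1875 = 0.0727
  colorless starchy: (45 − 45.1875)² / 45.1875 = 0.0008
  colorless waxy: (16 − 15.0625)² / 15.0625 = 0.0584
χ² = 0.0484 + 0.0727 + 0.0008 + 0.0584 = 0.1803 ≈ 0.180

0.180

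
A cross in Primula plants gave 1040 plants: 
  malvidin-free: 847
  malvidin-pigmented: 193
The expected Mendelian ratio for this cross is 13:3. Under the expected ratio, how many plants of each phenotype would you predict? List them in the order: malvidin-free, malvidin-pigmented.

845, 195

Total ratio parts = 16. Expected numbers out of 1040:
  malvidin-free: 1040 × 13/16 = 845
  malvidin-pigmented: 1040 × 3/16 = 195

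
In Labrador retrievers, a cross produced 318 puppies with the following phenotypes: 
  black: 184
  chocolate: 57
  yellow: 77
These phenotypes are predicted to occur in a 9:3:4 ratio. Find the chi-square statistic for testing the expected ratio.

0.341

Expected counts for N = 318 under a 9:3:4 ratio (total parts = 16):
  black: 318 × 9/16 = 178.875
  chocolate: 318 × 3/16 = 59.625
  yellow: 318 × 4/16 = 79.5
χ² = Σ (O − E)² / E
  black: (184 − 178.875)² / 178.875 = 0.1468
  chocolate: (57 − 59.625)² / 59.625 = 0.1156
  yellow: (77 − 79.5)² / 79.5 = 0.0786
χ² = 0.1468 + 0.1156 + 0.0786 = 0.341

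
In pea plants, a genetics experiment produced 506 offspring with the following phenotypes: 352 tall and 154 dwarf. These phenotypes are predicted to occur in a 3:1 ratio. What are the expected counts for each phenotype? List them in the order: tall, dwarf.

The 3:1 ratio has 4 parts, so with N = 506 the expected counts are:
  tall: 506 × 3/4 = 379.5
  dwarf: 506 × 1/4 = 126.5

379.5, 126.5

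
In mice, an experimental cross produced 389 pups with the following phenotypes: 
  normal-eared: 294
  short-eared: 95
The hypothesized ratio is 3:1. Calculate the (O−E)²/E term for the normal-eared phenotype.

0.017

Expected counts for N = 389 under a 3:1 ratio (total parts = 4):
  normal-eared: 389 × 3/4 = 291.75
  short-eared: 389 × 1/4 = 97.25
Contribution of normal-eared: (294 − 291.75)² / 291.75 = 0.0174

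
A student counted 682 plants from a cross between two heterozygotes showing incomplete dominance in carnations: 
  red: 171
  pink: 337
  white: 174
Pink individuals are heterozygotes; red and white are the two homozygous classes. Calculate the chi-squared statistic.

With incomplete dominance, a heterozygote × heterozygote cross gives a 1:2:1 phenotypic ratio.
Expected counts for N = 682 under a 1:2:1 ratio (total parts = 4):
  red: 682 × 1/4 = 170.5
  pink: 682 × 2/4 = 341
  white: 682 × 1/4 = 170.5
χ² = Σ (O − E)² / E
  red: (171 − 170.5)² / 170.5 = 0.0015
  pink: (337 − 341)² / 341 = 0.0469
  white: (174 − 170.5)² / 170.5 = 0.0718
χ² = 0.0015 + 0.0469 + 0.0718 = 0.1202 ≈ 0.120

0.120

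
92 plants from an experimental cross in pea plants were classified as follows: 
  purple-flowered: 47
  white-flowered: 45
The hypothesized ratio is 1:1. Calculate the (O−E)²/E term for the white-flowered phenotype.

0.022

Expected counts for N = 92 under a 1:1 ratio (total parts = 2):
  purple-flowered: 92 × 1/2 = 46
  white-flowered: 92 × 1/2 = 46
Contribution of white-flowered: (45 − 46)² / 46 = 0.0217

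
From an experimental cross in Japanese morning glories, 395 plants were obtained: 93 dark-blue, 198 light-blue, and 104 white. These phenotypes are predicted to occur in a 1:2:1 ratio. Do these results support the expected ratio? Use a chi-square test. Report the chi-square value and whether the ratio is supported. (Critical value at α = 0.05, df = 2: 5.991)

Total ratio parts = 4. Expected numbers out of 395:
  dark-blue: 395 × 1/4 = 98.75
  light-blue: 395 × 2/4 = 197.5
  white: 395 × 1/4 = 98.75
χ² = Σ (O − E)² / E
  dark-blue: (93 − 98.75)² / 98.75 = 0.3348
  light-blue: (198 − 197.5)² / 197.5 = 0.0013
  white: (104 − 98.75)² / 98.75 = 0.2791
χ² = 0.3348 + 0.0013 + 0.2791 = 0.6152 ≈ 0.615
Degrees of freedom = 3 − 1 = 2; critical value at α = 0.05 is 5.991.
Since 0.615 < 5.991, we fail to reject the null hypothesis — the data are consistent with the 1:2:1 ratio.

0.615; consistent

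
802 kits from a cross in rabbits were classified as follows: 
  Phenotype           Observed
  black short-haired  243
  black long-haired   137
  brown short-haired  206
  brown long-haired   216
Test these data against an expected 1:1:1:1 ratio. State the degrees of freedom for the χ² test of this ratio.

3

A goodness-of-fit test with 4 phenotype classes has df = 4 − 1 = 3.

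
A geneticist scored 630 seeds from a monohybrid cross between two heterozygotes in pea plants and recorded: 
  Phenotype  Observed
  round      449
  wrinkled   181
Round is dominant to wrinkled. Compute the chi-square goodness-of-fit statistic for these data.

For a monohybrid cross between heterozygotes with complete dominance, the expected phenotypic ratio is 3:1.
Expected counts for N = 630 under a 3:1 ratio (total parts = 4):
  round: 630 × 3/4 = 472.5
  wrinkled: 630 × 1/4 = 157.5
χ² = Σ (O − E)² / E
  round: (449 − 472.5)² / 472.5 = 1.1688
  wrinkled: (181 − 157.5)² / 157.5 = 3.5063
χ² = 1.1688 + 3.5063 = 4.6751 ≈ 4.675

4.675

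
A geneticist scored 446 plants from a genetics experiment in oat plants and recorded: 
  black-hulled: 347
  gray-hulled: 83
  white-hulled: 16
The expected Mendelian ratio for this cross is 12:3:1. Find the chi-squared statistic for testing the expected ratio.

5.531

Expected counts for N = 446 under a 12:3:1 ratio (total parts = 16):
  black-hulled: 446 × 12/16 = 334.5
  gray-hulled: 446 × 3/16 = 83.625
  white-hulled: 446 × 1/16 = 27.875
χ² = Σ (O − E)² / E
  black-hulled: (347 − 334.5)² / 334.5 = 0.4671
  gray-hulled: (83 − 83.625)² / 83.625 = 0.0047
  white-hulled: (16 − 27.875)² / 27.875 = 5.0589
χ² = 0.4671 + 0.0047 + 5.0589 = 5.5307 ≈ 5.531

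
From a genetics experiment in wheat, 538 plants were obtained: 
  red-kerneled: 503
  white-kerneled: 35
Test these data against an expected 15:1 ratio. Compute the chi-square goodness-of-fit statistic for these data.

The 15:1 ratio has 16 parts, so with N = 538 the expected counts are:
  red-kerneled: 538 × 15/16 = 504.375
  white-kerneled: 538 × 1/16 = 33.625
χ² = Σ (O − E)² / E
  red-kerneled: (503 − 504.375)² / 504.375 = 0.0037
  white-kerneled: (35 − 33.625)² / 33.625 = 0.0562
χ² = 0.0037 + 0.0562 = 0.0599 ≈ 0.060

0.060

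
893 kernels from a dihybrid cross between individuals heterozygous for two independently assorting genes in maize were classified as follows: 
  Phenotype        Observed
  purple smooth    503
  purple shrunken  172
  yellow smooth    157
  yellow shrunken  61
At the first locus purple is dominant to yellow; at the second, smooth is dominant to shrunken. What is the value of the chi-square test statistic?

A dihybrid F₂ with independent assortment and complete dominance at both loci gives a 9:3:3:1 phenotypic ratio.
Under the 9:3:3:1 hypothesis (Σ ratio = 16, N = 893):
  purple smooth: 893 × 9/16 = 502.3125
  purple shrunken: 893 × 3/16 = 167.4375
  yellow smooth: 893 × 3/16 = 167.4375
  yellow shrunken: 893 × 1/16 = 55.8125
χ² = Σ (O − E)² / E
  purple smooth: (503 − 502.3125)² / 502.3125 = 0.0009
  purple shrunken: (172 − 167.4375)² / 167.4375 = 0.1243
  yellow smooth: (157 − 167.4375)² / 167.4375 = 0.6506
  yellow shrunken: (61 − 55.8125)² / 55.8125 = 0.4822
χ² = 0.0009 + 0.1243 + 0.6506 + 0.4822 = 1.258

1.258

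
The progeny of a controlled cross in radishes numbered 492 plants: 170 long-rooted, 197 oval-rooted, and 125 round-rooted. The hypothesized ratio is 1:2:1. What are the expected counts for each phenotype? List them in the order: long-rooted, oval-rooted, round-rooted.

Expected counts for N = 492 under a 1:2:1 ratio (total parts = 4):
  long-rooted: 492 × 1/4 = 123
  oval-rooted: 492 × 2/4 = 246
  round-rooted: 492 × 1/4 = 123

123, 246, 123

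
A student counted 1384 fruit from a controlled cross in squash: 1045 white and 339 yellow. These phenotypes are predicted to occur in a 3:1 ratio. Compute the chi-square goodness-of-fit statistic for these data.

0.189

Total ratio parts = 4. Expected numbers out of 1384:
  white: 1384 × 3/4 = 1038
  yellow: 1384 × 1/4 = 346
χ² = Σ (O − E)² / E
  white: (1045 − 1038)² / 1038 = 0.0472
  yellow: (339 − 346)² / 346 = 0.1416
χ² = 0.0472 + 0.1416 = 0.1888 ≈ 0.189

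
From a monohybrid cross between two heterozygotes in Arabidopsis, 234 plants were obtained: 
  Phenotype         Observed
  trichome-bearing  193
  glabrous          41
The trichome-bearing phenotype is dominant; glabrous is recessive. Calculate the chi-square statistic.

For a monohybrid cross between heterozygotes with complete dominance, the expected phenotypic ratio is 3:1.
Total ratio parts = 4. Expected numbers out of 234:
  trichome-bearing: 234 × 3/4 = 175.5
  glabrous: 234 × 1/4 = 58.5
χ² = Σ (O − E)² / E
  trichome-bearing: (193 − 175.5)² / 175.5 = 1.7450
  glabrous: (41 − 58.5)² / 58.5 = 5.2350
χ² = 1.7450 + 5.2350 = 6.980

6.980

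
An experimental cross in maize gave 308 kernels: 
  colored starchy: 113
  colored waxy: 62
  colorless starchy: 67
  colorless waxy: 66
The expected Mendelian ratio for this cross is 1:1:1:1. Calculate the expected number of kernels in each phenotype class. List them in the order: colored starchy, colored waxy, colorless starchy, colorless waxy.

77, 77, 77, 77

Under the 1:1:1:1 hypothesis (Σ ratio = 4, N = 308):
  colored starchy: 308 × 1/4 = 77
  colored waxy: 308 × 1/4 = 77
  colorless starchy: 308 × 1/4 = 77
  colorless waxy: 308 × 1/4 = 77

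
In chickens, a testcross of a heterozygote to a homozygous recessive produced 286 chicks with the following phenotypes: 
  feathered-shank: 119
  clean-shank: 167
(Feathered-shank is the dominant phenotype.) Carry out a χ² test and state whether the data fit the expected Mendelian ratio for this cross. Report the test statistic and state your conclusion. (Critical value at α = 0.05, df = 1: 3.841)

A testcross of a heterozygote (Aa × aa) gives a 1:1 phenotypic ratio.
Total ratio parts = 2. Expected numbers out of 286:
  feathered-shank: 286 × 1/2 = 143
  clean-shank: 286 × 1/2 = 143
χ² = Σ (O − E)² / E
  feathered-shank: (119 − 143)² / 143 = 4.0280
  clean-shank: (167 − 143)² / 143 = 4.0280
χ² = 4.0280 + 4.0280 = 8.056
Degrees of freedom = 2 − 1 = 1; critical value at α = 0.05 is 3.841.
Since 8.056 > 3.841, we reject the null hypothesis — the data do not fit the 1:1 ratio.

8.056; not consistent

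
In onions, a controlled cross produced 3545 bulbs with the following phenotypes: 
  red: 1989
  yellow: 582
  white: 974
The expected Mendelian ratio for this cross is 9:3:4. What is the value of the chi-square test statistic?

18.988

Expected counts for N = 3545 under a 9:3:4 ratio (total parts = 16):
  red: 3545 × 9/16 = 1994.0625
  yellow: 3545 × 3/16 = 664.6875
  white: 3545 × 4/16 = 886.25
χ² = Σ (O − E)² / E
  red: (1989 − 1994.0625)² / 1994.0625 = 0.0129
  yellow: (582 − 664.6875)² / 664.6875 = 10.2864
  white: (974 − 886.25)² / 886.25 = 8.6884
χ² = 0.0129 + 10.2864 + 8.6884 = 18.9877 ≈ 18.988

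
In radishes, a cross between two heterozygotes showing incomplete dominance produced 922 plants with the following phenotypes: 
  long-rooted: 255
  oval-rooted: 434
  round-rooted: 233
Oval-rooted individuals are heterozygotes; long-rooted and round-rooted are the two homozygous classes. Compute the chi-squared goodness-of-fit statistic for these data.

With incomplete dominance, a heterozygote × heterozygote cross gives a 1:2:1 phenotypic ratio.
Under the 1:2:1 hypothesis (Σ ratio = 4, N = 922):
  long-rooted: 922 × 1/4 = 230.5
  oval-rooted: 922 × 2/4 = 461
  round-rooted: 922 × 1/4 = 230.5
χ² = Σ (O − E)² / E
  long-rooted: (255 − 230.5)² / 230.5 = 2.6041
  oval-rooted: (434 − 461)² / 461 = 1.5813
  round-rooted: (233 − 230.5)² / 230.5 = 0.0271
χ² = 2.6041 + 1.5813 + 0.0271 = 4.2125 ≈ 4.213

4.213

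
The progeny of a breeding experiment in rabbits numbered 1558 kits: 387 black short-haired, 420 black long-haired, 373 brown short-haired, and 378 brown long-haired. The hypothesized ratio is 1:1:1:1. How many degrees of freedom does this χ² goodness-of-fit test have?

A goodness-of-fit test with 4 phenotype classes has df = 4 − 1 = 3.

3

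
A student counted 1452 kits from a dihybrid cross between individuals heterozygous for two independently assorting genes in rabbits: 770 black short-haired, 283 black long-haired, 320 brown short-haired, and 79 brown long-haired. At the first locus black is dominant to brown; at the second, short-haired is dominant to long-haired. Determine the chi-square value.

12.997

A dihybrid F₂ with independent assortment and complete dominance at both loci gives a 9:3:3:1 phenotypic ratio.
Expected counts for N = 1452 under a 9:3:3:1 ratio (total parts = 16):
  black short-haired: 1452 × 9/16 = 816.75
  black long-haired: 1452 × 3/16 = 272.25
  brown short-haired: 1452 × 3/16 = 272.25
  brown long-haired: 1452 × 1/16 = 90.75
χ² = Σ (O − E)² / E
  black short-haired: (770 − 816.75)² / 816.75 = 2.6759
  black long-haired: (283 − 272.25)² / 272.25 = 0.4245
  brown short-haired: (320 − 272.25)² / 272.25 = 8.3749
  brown long-haired: (79 − 90.75)² / 90.75 = 1.5213
χ² = 2.6759 + 0.4245 + 8.3749 + 1.5213 = 12.9966 ≈ 12.997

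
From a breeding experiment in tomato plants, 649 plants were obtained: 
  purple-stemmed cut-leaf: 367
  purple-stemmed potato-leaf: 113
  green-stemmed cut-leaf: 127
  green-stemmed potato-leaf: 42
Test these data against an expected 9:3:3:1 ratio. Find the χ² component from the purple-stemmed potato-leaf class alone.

0.620

The 9:3:3:1 ratio has 16 parts, so with N = 649 the expected counts are:
  purple-stemmed cut-leaf: 649 × 9/16 = 365.0625
  purple-stemmed potato-leaf: 649 × 3/16 = 121.6875
  green-stemmed cut-leaf: 649 × 3/16 = 121.6875
  green-stemmed potato-leaf: 649 × 1/16 = 40.5625
Contribution of purple-stemmed potato-leaf: (113 − 121.6875)² / 121.6875 = 0.6202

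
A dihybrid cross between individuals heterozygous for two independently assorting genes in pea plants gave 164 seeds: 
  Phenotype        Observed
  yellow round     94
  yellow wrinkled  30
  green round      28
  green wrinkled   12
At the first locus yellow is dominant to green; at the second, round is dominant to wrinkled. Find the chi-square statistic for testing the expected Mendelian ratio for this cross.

A dihybrid F₂ with independent assortment and complete dominance at both loci gives a 9:3:3:1 phenotypic ratio.
Expected counts for N = 164 under a 9:3:3:1 ratio (total parts = 16):
  yellow round: 164 × 9/16 = 92.25
  yellow wrinkled: 164 × 3/16 = 30.75
  green round: 164 × 3/16 = 30.75
  green wrinkled: 164 × 1/16 = 10.25
χ² = Σ (O − E)² / E
  yellow round: (94 − 92.25)² / 92.25 = 0.0332
  yellow wrinkled: (30 − 30.75)² / 30.75 = 0.0183
  green round: (28 − 30.75)² / 30.75 = 0.2459
  green wrinkled: (12 − 10.25)² / 10.25 = 0.2988
χ² = 0.0332 + 0.0183 + 0.2459 + 0.2988 = 0.5962 ≈ 0.596

0.596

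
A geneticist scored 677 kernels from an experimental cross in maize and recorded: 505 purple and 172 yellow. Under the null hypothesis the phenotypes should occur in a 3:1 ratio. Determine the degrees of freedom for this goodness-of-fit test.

A goodness-of-fit test with 2 phenotype classes has df = 2 − 1 = 1.

1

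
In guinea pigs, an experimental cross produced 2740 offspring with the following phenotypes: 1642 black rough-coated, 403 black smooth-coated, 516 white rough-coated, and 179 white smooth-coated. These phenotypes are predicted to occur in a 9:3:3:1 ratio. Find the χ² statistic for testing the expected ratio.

30.821

Total ratio parts = 16. Expected numbers out of 2740:
  black rough-coated: 2740 × 9/16 = 1541.25
  black smooth-coated: 2740 × 3/16 = 513.75
  white rough-coated: 2740 × 3/16 = 513.75
  white smooth-coated: 2740 × 1/16 = 171.25
χ² = Σ (O − E)² / E
  black rough-coated: (1642 − 1541.25)² / 1541.25 = 6.5859
  black smooth-coated: (403 − 513.75)² / 513.75 = 23.8746
  white rough-coated: (516 − 513.75)² / 513.75 = 0.0099
  white smooth-coated: (179 − 171.25)² / 171.25 = 0.3507
χ² = 6.5859 + 23.8746 + 0.0099 + 0.3507 = 30.8211 ≈ 30.821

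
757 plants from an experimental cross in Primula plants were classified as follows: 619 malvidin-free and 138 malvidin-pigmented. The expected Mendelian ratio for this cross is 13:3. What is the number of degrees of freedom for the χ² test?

A goodness-of-fit test with 2 phenotype classes has df = 2 − 1 = 1.

1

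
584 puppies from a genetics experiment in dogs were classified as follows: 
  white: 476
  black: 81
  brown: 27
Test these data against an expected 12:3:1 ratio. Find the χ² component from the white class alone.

3.297

Under the 12:3:1 hypothesis (Σ ratio = 16, N = 584):
  white: 584 × 12/16 = 438
  black: 584 × 3/16 = 109.5
  brown: 584 × 1/16 = 36.5
Contribution of white: (476 − 438)² / 438 = 3.2968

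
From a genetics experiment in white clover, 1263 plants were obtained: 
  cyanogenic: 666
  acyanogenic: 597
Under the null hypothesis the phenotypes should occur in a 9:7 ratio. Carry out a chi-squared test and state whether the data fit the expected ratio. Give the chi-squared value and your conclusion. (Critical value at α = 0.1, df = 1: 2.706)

Total ratio parts = 16. Expected numbers out of 1263:
  cyanogenic: 1263 × 9/16 = 710.4375
  acyanogenic: 1263 × 7/16 = 552.5625
χ² = Σ (O − E)² / E
  cyanogenic: (666 − 710.4375)² / 710.4375 = 2.7795
  acyanogenic: (597 − 552.5625)² / 552.5625 = 3.5737
χ² = 2.7795 + 3.5737 = 6.3532 ≈ 6.353
Degrees of freedom = 2 − 1 = 1; critical value at α = 0.1 is 2.706.
Since 6.353 > 2.706, we reject the null hypothesis — the data do not fit the 9:7 ratio.

6.353; not consistent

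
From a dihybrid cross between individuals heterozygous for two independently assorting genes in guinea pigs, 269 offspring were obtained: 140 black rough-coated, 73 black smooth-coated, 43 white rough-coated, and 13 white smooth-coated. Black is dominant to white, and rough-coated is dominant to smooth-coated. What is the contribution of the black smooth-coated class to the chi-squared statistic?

A dihybrid F₂ with independent assortment and complete dominance at both loci gives a 9:3:3:1 phenotypic ratio.
The 9:3:3:1 ratio has 16 parts, so with N = 269 the expected counts are:
  black rough-coated: 269 × 9/16 = 151.3125
  black smooth-coated: 269 × 3/16 = 50.4375
  white rough-coated: 269 × 3/16 = 50.4375
  white smooth-coated: 269 × 1/16 = 16.8125
Contribution of black smooth-coated: (73 − 50.4375)² / 50.4375 = 10.0930

10.093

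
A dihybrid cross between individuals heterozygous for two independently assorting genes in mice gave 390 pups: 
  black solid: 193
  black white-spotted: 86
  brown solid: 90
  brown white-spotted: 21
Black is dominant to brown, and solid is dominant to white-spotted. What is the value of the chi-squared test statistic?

9.799

A dihybrid F₂ with independent assortment and complete dominance at both loci gives a 9:3:3:1 phenotypic ratio.
Under the 9:3:3:1 hypothesis (Σ ratio = 16, N = 390):
  black solid: 390 × 9/16 = 219.375
  black white-spotted: 390 × 3/16 = 73.125
  brown solid: 390 × 3/16 = 73.125
  brown white-spotted: 390 × 1/16 = 24.375
χ² = Σ (O − E)² / E
  black solid: (193 − 219.375)² / 219.375 = 3.1710
  black white-spotted: (86 − 73.125)² / 73.125 = 2.2669
  brown solid: (90 − 73.125)² / 73.125 = 3.8942
  brown white-spotted: (21 − 24.375)² / 24.375 = 0.4673
χ² = 3.1710 + 2.2669 + 3.8942 + 0.4673 = 9.7994 ≈ 9.799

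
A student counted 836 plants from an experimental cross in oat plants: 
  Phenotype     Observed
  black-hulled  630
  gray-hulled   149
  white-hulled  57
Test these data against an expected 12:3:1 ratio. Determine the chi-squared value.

Total ratio parts = 16. Expected numbers out of 836:
  black-hulled: 836 × 12/16 = 627
  gray-hulled: 836 × 3/16 = 156.75
  white-hulled: 836 × 1/16 = 52.25
χ² = Σ (O − E)² / E
  black-hulled: (630 − 627)² / 627 = 0.0144
  gray-hulled: (149 − 156.75)² / 156.75 = 0.3832
  white-hulled: (57 − 52.25)² / 52.25 = 0.4318
χ² = 0.0144 + 0.3832 + 0.4318 = 0.8294 ≈ 0.829

0.829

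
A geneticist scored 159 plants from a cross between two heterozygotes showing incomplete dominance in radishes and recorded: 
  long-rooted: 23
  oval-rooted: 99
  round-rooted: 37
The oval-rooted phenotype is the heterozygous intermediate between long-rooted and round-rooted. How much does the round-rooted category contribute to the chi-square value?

0.190

With incomplete dominance, a heterozygote × heterozygote cross gives a 1:2:1 phenotypic ratio.
Under the 1:2:1 hypothesis (Σ ratio = 4, N = 159):
  long-rooted: 159 × 1/4 = 39.75
  oval-rooted: 159 × 2/4 = 79.5
  round-rooted: 159 × 1/4 = 39.75
Contribution of round-rooted: (37 − 39.75)² / 39.75 = 0.1903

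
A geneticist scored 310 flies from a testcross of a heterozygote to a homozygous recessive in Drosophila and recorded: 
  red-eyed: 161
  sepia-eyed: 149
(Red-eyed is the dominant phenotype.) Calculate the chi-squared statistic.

A testcross of a heterozygote (Aa × aa) gives a 1:1 phenotypic ratio.
Expected counts for N = 310 under a 1:1 ratio (total parts = 2):
  red-eyed: 310 × 1/2 = 155
  sepia-eyed: 310 × 1/2 = 155
χ² = Σ (O − E)² / E
  red-eyed: (161 − 155)² / 155 = 0.2323
  sepia-eyed: (149 − 155)² / 155 = 0.2323
χ² = 0.2323 + 0.2323 = 0.4646 ≈ 0.465

0.465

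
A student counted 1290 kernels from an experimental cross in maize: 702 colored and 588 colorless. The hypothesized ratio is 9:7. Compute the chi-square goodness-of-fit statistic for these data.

1.758

Expected counts for N = 1290 under a 9:7 ratio (total parts = 16):
  colored: 1290 × 9/16 = 725.625
  colorless: 1290 × 7/16 = 564.375
χ² = Σ (O − E)² / E
  colored: (702 − 725.625)² / 725.625 = 0.7692
  colorless: (588 − 564.375)² / 564.375 = 0.9890
χ² = 0.7692 + 0.9890 = 1.7582 ≈ 1.758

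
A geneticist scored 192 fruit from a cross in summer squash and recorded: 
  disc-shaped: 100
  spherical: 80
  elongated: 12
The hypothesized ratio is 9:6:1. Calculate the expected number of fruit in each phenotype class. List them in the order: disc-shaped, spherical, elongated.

Expected counts for N = 192 under a 9:6:1 ratio (total parts = 16):
  disc-shaped: 192 × 9/16 = 108
  spherical: 192 × 6/16 = 72
  elongated: 192 × 1/16 = 12

108, 72, 12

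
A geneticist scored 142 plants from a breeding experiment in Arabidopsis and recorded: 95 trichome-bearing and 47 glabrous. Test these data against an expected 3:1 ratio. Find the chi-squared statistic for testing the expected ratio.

Expected counts for N = 142 under a 3:1 ratio (total parts = 4):
  trichome-bearing: 142 × 3/4 = 106.5
  glabrous: 142 × 1/4 = 35.5
χ² = Σ (O − E)² / E
  trichome-bearing: (95 − 106.5)² / 106.5 = 1.2418
  glabrous: (47 − 35.5)² / 35.5 = 3.7254
χ² = 1.2418 + 3.7254 = 4.9672 ≈ 4.967

4.967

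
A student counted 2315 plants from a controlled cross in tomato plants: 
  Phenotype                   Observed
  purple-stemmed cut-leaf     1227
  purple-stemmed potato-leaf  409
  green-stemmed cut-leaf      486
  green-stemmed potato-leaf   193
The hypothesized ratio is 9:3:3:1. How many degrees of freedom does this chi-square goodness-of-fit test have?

3

A goodness-of-fit test with 4 phenotype classes has df = 4 − 1 = 3.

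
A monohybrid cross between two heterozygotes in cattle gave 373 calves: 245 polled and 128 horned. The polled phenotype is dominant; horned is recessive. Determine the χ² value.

17.266

For a monohybrid cross between heterozygotes with complete dominance, the expected phenotypic ratio is 3:1.
Expected counts for N = 373 under a 3:1 ratio (total parts = 4):
  polled: 373 × 3/4 = 279.75
  horned: 373 × 1/4 = 93.25
χ² = Σ (O − E)² / E
  polled: (245 − 279.75)² / 279.75 = 4.3166
  horned: (128 − 93.25)² / 93.25 = 12.9497
χ² = 4.3166 + 12.9497 = 17.2663 ≈ 17.266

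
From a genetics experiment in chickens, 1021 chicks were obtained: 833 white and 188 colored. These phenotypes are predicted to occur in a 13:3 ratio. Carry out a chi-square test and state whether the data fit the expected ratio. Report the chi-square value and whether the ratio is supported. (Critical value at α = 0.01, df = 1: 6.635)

0.076; consistent

The 13:3 ratio has 16 parts, so with N = 1021 the expected counts are:
  white: 1021 × 13/16 = 829.5625
  colored: 1021 × 3/16 = 191.4375
χ² = Σ (O − E)² / E
  white: (833 − 829.5625)² / 829.5625 = 0.0142
  colored: (188 − 191.4375)² / 191.4375 = 0.0617
χ² = 0.0142 + 0.0617 = 0.0759 ≈ 0.076
Degrees of freedom = 2 − 1 = 1; critical value at α = 0.01 is 6.635.
Since 0.076 < 6.635, we fail to reject the null hypothesis — the data are consistent with the 13:3 ratio.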